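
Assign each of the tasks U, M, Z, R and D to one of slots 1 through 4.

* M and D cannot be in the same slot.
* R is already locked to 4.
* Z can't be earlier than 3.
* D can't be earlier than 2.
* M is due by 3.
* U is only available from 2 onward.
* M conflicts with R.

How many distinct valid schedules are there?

Splitting on U: it can be 2 (14), 3 (14), 4 (14). Listing each branch's schedules as (M, Z, R, D):
U=2: (1,3,4,2) (1,3,4,3) (1,3,4,4) (1,4,4,2) (1,4,4,3) (1,4,4,4) (2,3,4,3) (2,3,4,4) (2,4,4,3) (2,4,4,4) (3,3,4,2) (3,3,4,4) (3,4,4,2) (3,4,4,4) — 14.
U=3: (1,3,4,2) (1,3,4,3) (1,3,4,4) (1,4,4,2) (1,4,4,3) (1,4,4,4) (2,3,4,3) (2,3,4,4) (2,4,4,3) (2,4,4,4) (3,3,4,2) (3,3,4,4) (3,4,4,2) (3,4,4,4) — 14.
U=4: (1,3,4,2) (1,3,4,3) (1,3,4,4) (1,4,4,2) (1,4,4,3) (1,4,4,4) (2,3,4,3) (2,3,4,4) (2,4,4,3) (2,4,4,4) (3,3,4,2) (3,3,4,4) (3,4,4,2) (3,4,4,4) — 14.
Summing: 14 + 14 + 14 = 42.

42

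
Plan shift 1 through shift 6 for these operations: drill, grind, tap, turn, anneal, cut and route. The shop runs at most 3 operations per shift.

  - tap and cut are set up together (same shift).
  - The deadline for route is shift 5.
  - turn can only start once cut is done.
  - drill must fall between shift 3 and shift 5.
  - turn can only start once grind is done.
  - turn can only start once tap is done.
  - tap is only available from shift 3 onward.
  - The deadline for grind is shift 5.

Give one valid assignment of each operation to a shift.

grind in shift 1, anneal in shift 1, drill in shift 3, cut in shift 3, turn in shift 4, tap in shift 3, route in shift 1

Checking: tap(shift 3) before turn(shift 4); cut(shift 3) before turn(shift 4); grind(shift 1) before turn(shift 4); tap = cut = shift 3; tap=shift 3 in [shift 3,shift 6]; grind=shift 1 in [shift 1,shift 5]; drill=shift 3 in [shift 3,shift 5]; route=shift 1 in [shift 1,shift 5]; max 3 per shift (cap 3).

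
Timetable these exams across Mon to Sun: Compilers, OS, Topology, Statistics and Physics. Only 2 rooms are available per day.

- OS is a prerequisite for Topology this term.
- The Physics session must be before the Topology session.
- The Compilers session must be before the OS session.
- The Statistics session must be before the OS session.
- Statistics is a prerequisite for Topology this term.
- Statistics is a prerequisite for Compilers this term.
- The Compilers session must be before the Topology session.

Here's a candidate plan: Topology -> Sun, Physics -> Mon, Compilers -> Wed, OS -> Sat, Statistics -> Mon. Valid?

Valid

The Statistics session must be before the OS session — holds.
Statistics is a prerequisite for Topology this term — holds.
OS is a prerequisite for Topology this term — holds.
The Compilers session must be before the Topology session — holds.
The Compilers session must be before the OS session — holds.
Statistics is a prerequisite for Compilers this term — holds.
The Physics session must be before the Topology session — holds.
Only 2 rooms are available per day — holds.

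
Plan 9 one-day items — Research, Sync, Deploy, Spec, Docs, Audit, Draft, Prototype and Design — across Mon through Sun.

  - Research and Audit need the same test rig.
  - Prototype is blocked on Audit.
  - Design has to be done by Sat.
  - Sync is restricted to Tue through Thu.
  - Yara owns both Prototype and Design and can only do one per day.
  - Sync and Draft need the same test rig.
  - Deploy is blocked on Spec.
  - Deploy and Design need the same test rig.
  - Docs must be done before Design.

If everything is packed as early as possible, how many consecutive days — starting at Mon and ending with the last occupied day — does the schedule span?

3

The precedence chain requires at least 2 distinct days.
Could 2 days be enough, i.e. nothing placed later than Tue? No: Design's window within 2 days is {Mon, Tue}; Design must come after Docs (at Mon or later) → {Tue}; Prototype must come after Audit (at Mon or later) → {Tue}; Design can't share with Prototype (Tue) → nothing is left.
So 2 days is not enough.
3 works (last occupied day: Wed): for example Docs -> Mon; Audit -> Mon; Design -> Wed; Draft -> Mon; Prototype -> Tue; Research -> Tue; Spec -> Mon; Deploy -> Tue; Sync -> Tue.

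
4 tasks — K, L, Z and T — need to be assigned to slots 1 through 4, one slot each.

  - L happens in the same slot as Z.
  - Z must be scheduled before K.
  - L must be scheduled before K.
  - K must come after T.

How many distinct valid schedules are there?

14

Splitting on K: it can be 2 (1), 3 (4), 4 (9). Listing each branch's schedules as (L, Z, T):
K=2: (1,1,1) — 1.
K=3: (1,1,1) (1,1,2) (2,2,1) (2,2,2) — 4.
K=4: (1,1,1) (1,1,2) (1,1,3) (2,2,1) (2,2,2) (2,2,3) (3,3,1) (3,3,2) (3,3,3) — 9.
Summing: 1 + 4 + 9 = 14.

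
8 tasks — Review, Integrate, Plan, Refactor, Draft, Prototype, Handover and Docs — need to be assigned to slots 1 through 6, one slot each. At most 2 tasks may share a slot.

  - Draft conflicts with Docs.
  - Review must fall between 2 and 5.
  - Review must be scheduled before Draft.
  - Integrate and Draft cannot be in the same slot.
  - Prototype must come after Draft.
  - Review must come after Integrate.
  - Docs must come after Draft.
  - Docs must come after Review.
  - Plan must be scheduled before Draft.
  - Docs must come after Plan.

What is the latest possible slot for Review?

Review is available from 2; Review's own window allows nothing later than 5; downstream work caps Review at 4.
Review at 4 is achievable: Review=4; Plan=1; Integrate=1; Draft=5; Docs=6; Prototype=6; Handover=2; Refactor=2.

4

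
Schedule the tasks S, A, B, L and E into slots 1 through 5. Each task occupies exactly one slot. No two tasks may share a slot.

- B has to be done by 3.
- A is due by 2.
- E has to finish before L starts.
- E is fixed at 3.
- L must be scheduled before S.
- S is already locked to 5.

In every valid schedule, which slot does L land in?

E is fixed at 3 and must come before L, so L is at least 4.
S is fixed at 5 and must come after L, so L is at most 4.
So L must be 4.

4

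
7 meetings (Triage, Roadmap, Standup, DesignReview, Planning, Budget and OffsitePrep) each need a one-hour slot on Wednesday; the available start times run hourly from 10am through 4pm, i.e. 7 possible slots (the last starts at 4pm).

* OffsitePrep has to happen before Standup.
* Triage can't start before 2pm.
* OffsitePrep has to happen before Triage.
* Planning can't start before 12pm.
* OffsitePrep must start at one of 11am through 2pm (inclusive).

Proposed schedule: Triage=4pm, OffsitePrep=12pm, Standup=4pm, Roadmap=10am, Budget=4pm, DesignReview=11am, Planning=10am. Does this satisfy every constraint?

OffsitePrep must start at one of 11am through 2pm (inclusive) — holds.
Planning can't start before 12pm — violated.
OffsitePrep has to happen before Triage — holds.
OffsitePrep has to happen before Standup — holds.
Triage can't start before 2pm — holds.

Invalid. Planning can't start before 12pm.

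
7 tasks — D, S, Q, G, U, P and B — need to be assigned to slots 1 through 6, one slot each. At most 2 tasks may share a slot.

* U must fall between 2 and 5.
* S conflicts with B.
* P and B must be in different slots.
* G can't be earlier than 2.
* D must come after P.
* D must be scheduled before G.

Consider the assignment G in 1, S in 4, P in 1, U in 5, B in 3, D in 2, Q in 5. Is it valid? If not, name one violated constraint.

S conflicts with B — holds.
G can't be earlier than 2 — violated.
P and B must be in different slots — holds.
D must be scheduled before G — violated.
D must come after P — holds.
At most 2 tasks may share a slot — holds.
U must fall between 2 and 5 — holds.

No. G can't be earlier than 2 is not satisfied.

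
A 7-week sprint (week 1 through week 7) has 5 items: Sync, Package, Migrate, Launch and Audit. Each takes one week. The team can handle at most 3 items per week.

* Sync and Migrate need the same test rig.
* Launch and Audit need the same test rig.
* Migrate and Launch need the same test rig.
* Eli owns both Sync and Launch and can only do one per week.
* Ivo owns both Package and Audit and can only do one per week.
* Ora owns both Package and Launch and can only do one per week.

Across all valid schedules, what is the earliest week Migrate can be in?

Migrate at week 1 is achievable: Package=week 1; Migrate=week 1; Launch=week 3; Sync=week 2; Audit=week 2.

week 1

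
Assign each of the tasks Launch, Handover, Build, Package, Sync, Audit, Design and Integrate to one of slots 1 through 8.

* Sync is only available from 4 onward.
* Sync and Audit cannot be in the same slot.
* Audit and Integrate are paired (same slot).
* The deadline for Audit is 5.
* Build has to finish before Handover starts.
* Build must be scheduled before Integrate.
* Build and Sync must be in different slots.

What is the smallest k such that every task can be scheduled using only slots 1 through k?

The precedence chain requires at least 2 distinct slots.
Sync can't be placed before 4, so the schedule must run through at least slot 4.
4 works (last occupied slot: 4): for example Design=1, Audit=2, Sync=4, Build=1, Launch=1, Handover=2, Integrate=2, Package=1.

4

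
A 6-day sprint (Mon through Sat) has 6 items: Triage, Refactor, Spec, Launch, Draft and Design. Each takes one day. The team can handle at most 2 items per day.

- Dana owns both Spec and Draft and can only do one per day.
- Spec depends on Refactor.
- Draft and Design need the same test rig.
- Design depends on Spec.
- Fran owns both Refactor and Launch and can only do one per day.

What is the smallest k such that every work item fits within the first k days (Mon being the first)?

3

The precedence chain requires at least 3 distinct days.
With at most 2 per day and 6 work items, at least 3 days are needed.
3 works (last occupied day: Wed): for example Spec=Tue, Refactor=Mon, Draft=Mon, Design=Wed, Launch=Wed, Triage=Tue.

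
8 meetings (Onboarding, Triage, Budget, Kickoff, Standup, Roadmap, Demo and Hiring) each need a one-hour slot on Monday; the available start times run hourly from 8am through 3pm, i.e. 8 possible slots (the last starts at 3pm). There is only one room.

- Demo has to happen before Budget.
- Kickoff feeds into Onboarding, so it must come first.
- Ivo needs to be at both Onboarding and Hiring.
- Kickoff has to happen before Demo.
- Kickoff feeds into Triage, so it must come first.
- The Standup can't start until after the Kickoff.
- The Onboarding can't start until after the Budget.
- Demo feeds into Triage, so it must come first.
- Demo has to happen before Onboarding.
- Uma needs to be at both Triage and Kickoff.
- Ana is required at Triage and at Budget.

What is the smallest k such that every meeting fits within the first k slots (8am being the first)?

8

The precedence chain requires at least 4 distinct slots.
With at most 1 per slot and 8 meetings, at least 8 slots are needed.
8 works (last occupied slot: 3pm): for example Standup in 1pm, Roadmap in 2pm, Hiring in 3pm, Demo in 9am, Kickoff in 8am, Triage in 12pm, Budget in 10am, Onboarding in 11am.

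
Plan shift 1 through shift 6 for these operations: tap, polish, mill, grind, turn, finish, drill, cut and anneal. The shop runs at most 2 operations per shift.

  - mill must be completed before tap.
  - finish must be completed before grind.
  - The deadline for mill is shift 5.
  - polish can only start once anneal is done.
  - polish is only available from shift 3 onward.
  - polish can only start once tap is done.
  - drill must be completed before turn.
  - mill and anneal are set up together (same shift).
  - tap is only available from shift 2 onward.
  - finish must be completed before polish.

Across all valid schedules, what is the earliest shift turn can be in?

Precedence pushes turn to at least shift 2.
turn at shift 2 is achievable: turn=shift 2, grind=shift 2, drill=shift 1, cut=shift 4, mill=shift 3, finish=shift 1, anneal=shift 3, tap=shift 4, polish=shift 5.

shift 2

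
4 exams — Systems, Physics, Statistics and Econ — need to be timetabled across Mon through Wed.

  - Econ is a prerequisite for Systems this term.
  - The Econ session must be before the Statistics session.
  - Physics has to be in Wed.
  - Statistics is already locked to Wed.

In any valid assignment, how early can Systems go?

Tue

Precedence pushes Systems to at least Tue.
Systems at Tue is achievable: Systems -> Tue, Physics -> Wed, Statistics -> Wed, Econ -> Mon.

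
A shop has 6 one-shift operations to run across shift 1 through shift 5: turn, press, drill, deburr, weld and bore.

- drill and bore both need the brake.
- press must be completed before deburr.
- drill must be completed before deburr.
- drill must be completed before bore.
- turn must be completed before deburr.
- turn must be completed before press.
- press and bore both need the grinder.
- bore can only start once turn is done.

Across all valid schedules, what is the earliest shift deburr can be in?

shift 3

Precedence pushes deburr to at least shift 3.
deburr at shift 3 is achievable: drill in shift 1, weld in shift 1, press in shift 2, bore in shift 3, turn in shift 1, deburr in shift 3.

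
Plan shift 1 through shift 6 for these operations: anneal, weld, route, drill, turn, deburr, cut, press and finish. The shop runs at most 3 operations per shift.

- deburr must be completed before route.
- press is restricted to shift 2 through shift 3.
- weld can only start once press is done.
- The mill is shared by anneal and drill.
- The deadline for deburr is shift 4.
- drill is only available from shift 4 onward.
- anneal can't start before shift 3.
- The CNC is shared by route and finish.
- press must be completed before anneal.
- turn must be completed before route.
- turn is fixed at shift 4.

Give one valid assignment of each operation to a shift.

route -> shift 5; cut -> shift 1; weld -> shift 3; deburr -> shift 1; drill -> shift 4; finish -> shift 1; turn -> shift 4; anneal -> shift 3; press -> shift 2

Checking: press(shift 2) before weld(shift 3); deburr(shift 1) before route(shift 5); turn(shift 4) before route(shift 5); press(shift 2) before anneal(shift 3); anneal(shift 3) != drill(shift 4); route(shift 5) != finish(shift 1); drill=shift 4 in [shift 4,shift 6]; turn=shift 4 in [shift 4,shift 4]; press=shift 2 in [shift 2,shift 3]; deburr=shift 1 in [shift 1,shift 4]; anneal=shift 3 in [shift 3,shift 6]; max 3 per shift (cap 3).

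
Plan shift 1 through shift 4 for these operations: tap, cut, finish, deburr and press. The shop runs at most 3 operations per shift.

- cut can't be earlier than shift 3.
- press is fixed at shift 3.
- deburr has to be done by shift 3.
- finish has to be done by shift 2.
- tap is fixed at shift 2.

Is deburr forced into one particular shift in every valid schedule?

deburr can be shift 1 (e.g. deburr in shift 1, tap in shift 2, finish in shift 1, press in shift 3, cut in shift 3) or shift 2 (e.g. finish in shift 1, deburr in shift 2, tap in shift 2, cut in shift 3, press in shift 3).

No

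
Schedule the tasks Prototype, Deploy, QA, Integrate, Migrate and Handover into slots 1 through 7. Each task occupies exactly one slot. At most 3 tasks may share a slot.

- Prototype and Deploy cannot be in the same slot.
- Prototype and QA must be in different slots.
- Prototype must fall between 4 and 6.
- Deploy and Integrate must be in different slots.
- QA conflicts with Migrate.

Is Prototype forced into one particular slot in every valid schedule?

Prototype can be 4 (e.g. Deploy=1, Prototype=4, QA=1, Migrate=2, Integrate=2, Handover=1) or 5 (e.g. Deploy -> 1; Prototype -> 5; Migrate -> 2; QA -> 1; Handover -> 1; Integrate -> 2).

No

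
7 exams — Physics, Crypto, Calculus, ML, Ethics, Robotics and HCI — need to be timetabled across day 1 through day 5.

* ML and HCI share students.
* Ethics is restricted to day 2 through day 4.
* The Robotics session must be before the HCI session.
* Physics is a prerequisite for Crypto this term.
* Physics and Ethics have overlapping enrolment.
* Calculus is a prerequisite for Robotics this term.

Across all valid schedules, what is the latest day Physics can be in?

Downstream work caps Physics at day 4.
Physics at day 4 is achievable: HCI in day 3, Robotics in day 2, Ethics in day 2, Crypto in day 5, ML in day 1, Physics in day 4, Calculus in day 1.

day 4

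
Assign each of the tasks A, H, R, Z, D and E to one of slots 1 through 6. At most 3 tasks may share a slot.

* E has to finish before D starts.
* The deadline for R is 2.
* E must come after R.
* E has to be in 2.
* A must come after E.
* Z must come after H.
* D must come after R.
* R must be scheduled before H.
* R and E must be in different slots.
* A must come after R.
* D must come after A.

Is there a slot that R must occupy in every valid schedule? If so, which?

1

R's window is 1–2.
E is fixed at 2, and R can't share a slot with E.
So R must be 1.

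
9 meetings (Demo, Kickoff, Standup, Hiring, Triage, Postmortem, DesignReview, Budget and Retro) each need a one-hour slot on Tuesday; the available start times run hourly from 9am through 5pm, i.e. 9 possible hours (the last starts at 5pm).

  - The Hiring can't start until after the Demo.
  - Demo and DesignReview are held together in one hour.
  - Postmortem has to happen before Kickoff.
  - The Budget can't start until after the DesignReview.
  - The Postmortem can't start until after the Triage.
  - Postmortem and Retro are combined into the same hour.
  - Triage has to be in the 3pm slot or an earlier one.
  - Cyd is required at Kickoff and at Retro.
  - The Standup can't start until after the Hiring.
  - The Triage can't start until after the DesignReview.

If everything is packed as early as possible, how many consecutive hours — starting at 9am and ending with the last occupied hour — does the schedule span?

4

The precedence chain requires at least 4 distinct hours.
4 works (last occupied hour: 12pm): for example DesignReview in 9am; Kickoff in 12pm; Hiring in 10am; Retro in 11am; Demo in 9am; Postmortem in 11am; Budget in 10am; Standup in 11am; Triage in 10am.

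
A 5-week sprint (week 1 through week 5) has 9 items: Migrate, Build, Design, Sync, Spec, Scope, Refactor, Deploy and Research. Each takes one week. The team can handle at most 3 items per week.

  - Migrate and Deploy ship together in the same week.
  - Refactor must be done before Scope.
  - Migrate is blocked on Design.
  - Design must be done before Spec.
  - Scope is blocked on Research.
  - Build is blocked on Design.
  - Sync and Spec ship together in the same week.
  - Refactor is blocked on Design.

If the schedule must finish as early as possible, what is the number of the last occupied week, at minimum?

week 4

The precedence chain requires at least 3 distinct weeks.
With at most 3 per week and 9 work items, at least 3 weeks are needed.
Could 3 weeks be enough, i.e. nothing placed later than week 3? No: Spec must come after Design (at week 1 or later) → {week 2, week 3}; Design must come before Spec (at week 3 or earlier) → {week 1, week 2}; Build must come after Design (at week 1 or later) → {week 2, week 3}; Scope must come after Refactor (at week 1 or later) → {week 2, week 3}; Refactor must come before Scope (at week 3 or earlier) → {week 1, week 2}; Migrate must come after Design (at week 1 or later) → {week 2, week 3}; Refactor must come after Design (at week 1 or later) → {week 2}; Sync must be in the same week as Spec (in {week 2, week 3}) → {week 2, week 3}; Deploy must be in the same week as Migrate (in {week 2, week 3}) → {week 2, week 3}; Scope must come after Refactor (at week 2 or later) → {week 3}; Migrate, Build, Sync, Spec, Scope, Refactor and Deploy are all confined to {week 2, week 3} — 7 work items for 2 weeks at most 3 apiece is too many.
So 3 weeks is not enough.
4 works (last occupied week: week 4): for example Sync -> week 4, Design -> week 1, Deploy -> week 2, Migrate -> week 2, Scope -> week 3, Research -> week 1, Refactor -> week 2, Build -> week 3, Spec -> week 4.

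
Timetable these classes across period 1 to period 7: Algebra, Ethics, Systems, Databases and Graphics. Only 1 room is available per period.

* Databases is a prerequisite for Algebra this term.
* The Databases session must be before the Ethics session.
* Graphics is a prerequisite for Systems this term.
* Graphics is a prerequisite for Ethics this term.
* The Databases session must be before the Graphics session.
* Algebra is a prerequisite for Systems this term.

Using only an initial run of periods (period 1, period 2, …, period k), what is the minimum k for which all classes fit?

The precedence chain requires at least 3 distinct periods.
With at most 1 per period and 5 classes, at least 5 periods are needed.
5 works (last occupied period: period 5): for example Databases in period 1; Graphics in period 2; Algebra in period 3; Systems in period 5; Ethics in period 4.

5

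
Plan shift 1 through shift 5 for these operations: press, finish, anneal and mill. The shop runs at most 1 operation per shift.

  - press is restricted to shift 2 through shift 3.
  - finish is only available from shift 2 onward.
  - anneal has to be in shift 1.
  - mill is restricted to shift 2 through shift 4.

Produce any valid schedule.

finish in shift 4, mill in shift 3, press in shift 2, anneal in shift 1

Checking: anneal=shift 1 in [shift 1,shift 1]; press=shift 2 in [shift 2,shift 3]; finish=shift 4 in [shift 2,shift 5]; mill=shift 3 in [shift 2,shift 4]; max 1 per shift (cap 1).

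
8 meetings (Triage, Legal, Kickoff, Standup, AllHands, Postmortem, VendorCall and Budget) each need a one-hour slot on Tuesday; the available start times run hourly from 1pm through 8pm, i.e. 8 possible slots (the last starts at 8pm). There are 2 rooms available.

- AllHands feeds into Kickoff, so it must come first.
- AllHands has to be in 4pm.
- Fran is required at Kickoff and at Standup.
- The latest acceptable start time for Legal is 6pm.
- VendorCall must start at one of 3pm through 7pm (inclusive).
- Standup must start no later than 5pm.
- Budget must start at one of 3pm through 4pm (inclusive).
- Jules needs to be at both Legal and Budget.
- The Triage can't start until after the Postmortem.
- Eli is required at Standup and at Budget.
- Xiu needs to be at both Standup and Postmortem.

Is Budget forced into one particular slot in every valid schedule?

Budget can be 3pm (e.g. Triage -> 4pm; Standup -> 1pm; Postmortem -> 2pm; Budget -> 3pm; Legal -> 1pm; Kickoff -> 5pm; VendorCall -> 3pm; AllHands -> 4pm) or 4pm (e.g. VendorCall in 3pm, Standup in 1pm, Postmortem in 2pm, Legal in 1pm, Kickoff in 5pm, AllHands in 4pm, Triage in 3pm, Budget in 4pm).

No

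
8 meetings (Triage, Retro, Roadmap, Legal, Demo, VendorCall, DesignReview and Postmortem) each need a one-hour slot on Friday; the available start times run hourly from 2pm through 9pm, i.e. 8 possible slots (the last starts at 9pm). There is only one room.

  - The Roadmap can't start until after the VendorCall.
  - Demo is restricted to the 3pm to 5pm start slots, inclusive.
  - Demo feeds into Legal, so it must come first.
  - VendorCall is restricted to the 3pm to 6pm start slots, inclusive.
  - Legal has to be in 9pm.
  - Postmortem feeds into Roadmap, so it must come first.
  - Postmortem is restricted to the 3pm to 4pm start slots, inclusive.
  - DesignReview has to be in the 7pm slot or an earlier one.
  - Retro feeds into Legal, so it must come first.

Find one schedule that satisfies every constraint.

DesignReview -> 2pm, VendorCall -> 5pm, Postmortem -> 3pm, Retro -> 7pm, Legal -> 9pm, Triage -> 8pm, Demo -> 4pm, Roadmap -> 6pm

Checking: VendorCall(5pm) before Roadmap(6pm); Demo(4pm) before Legal(9pm); Postmortem(3pm) before Roadmap(6pm); Retro(7pm) before Legal(9pm); Demo=4pm in [3pm,5pm]; VendorCall=5pm in [3pm,6pm]; DesignReview=2pm in [2pm,7pm]; Legal=9pm in [9pm,9pm]; Postmortem=3pm in [3pm,4pm]; max 1 per slot (cap 1).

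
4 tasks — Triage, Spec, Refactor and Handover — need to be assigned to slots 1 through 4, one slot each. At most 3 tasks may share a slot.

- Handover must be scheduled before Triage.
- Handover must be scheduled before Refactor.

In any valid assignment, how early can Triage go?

2

Precedence pushes Triage to at least 2.
Triage at 2 is achievable: Refactor=2, Handover=1, Triage=2, Spec=1.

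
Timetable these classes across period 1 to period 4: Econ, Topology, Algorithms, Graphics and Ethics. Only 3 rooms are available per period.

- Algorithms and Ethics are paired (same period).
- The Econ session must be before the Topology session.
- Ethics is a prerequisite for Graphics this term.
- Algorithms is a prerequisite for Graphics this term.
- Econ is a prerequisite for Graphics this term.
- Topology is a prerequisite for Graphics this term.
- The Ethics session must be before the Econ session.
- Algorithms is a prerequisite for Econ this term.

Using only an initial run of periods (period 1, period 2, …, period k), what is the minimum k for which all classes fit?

4 periods

The precedence chain requires at least 4 distinct periods.
With at most 3 per period and 5 classes, at least 2 periods are needed.
4 works (last occupied period: period 4): for example Topology -> period 3, Graphics -> period 4, Ethics -> period 1, Algorithms -> period 1, Econ -> period 2.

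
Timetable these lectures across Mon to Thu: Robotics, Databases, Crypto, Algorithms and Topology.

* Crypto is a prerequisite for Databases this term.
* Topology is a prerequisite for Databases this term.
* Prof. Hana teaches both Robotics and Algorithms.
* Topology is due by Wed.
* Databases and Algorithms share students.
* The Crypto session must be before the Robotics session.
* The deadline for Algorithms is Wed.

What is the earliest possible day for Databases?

Tue

Precedence pushes Databases to at least Tue.
Databases at Tue is achievable: Crypto in Mon; Databases in Tue; Topology in Mon; Algorithms in Mon; Robotics in Tue.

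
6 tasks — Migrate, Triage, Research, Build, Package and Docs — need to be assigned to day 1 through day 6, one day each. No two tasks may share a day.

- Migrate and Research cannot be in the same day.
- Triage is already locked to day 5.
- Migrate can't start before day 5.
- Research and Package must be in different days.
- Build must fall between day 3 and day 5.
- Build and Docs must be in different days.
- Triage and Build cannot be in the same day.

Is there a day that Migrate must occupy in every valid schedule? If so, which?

Migrate is available from day 5.
So Migrate is pinned to day 6.

day 6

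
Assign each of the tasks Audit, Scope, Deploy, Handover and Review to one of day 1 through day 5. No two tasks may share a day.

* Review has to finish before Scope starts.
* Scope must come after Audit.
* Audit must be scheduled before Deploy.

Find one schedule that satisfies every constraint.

Scope=day 3; Audit=day 1; Handover=day 5; Review=day 2; Deploy=day 4

Checking: Audit(day 1) before Scope(day 3); Audit(day 1) before Deploy(day 4); Review(day 2) before Scope(day 3); max 1 per day (cap 1).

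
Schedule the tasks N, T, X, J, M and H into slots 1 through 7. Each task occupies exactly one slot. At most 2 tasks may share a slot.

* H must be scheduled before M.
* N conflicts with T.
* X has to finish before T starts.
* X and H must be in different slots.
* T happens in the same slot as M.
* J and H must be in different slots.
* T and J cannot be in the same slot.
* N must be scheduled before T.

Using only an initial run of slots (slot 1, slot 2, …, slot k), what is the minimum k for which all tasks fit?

The precedence chain requires at least 2 distinct slots.
With at most 2 per slot and 6 tasks, at least 3 slots are needed.
3 works (last occupied slot: 3): for example J in 2; H in 1; T in 3; N in 1; X in 2; M in 3.

3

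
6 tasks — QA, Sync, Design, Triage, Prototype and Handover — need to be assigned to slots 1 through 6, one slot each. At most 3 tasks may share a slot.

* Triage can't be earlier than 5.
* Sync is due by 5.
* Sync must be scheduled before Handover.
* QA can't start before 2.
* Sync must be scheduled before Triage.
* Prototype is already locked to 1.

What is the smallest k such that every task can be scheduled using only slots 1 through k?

5

The precedence chain requires at least 2 distinct slots.
With at most 3 per slot and 6 tasks, at least 2 slots are needed.
Triage can't be placed before 5, so the schedule must run through at least slot 5.
5 works (last occupied slot: 5): for example QA -> 2, Sync -> 1, Triage -> 5, Handover -> 2, Prototype -> 1, Design -> 1.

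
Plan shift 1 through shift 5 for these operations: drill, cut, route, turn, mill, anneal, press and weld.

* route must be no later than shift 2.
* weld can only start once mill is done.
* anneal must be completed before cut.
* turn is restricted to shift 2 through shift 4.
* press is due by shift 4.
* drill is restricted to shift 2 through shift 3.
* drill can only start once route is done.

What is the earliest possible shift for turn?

shift 2

Turn is available from shift 2; turn's own window allows nothing later than shift 4.
turn at shift 2 is achievable: cut in shift 2; mill in shift 1; drill in shift 2; turn in shift 2; anneal in shift 1; press in shift 1; route in shift 1; weld in shift 2.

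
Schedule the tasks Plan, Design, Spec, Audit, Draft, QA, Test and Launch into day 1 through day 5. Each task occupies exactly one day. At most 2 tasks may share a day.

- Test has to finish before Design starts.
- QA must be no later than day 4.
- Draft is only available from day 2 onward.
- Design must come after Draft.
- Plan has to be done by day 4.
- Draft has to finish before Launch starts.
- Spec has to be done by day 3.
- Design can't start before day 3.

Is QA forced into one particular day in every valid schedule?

QA can be day 1 (e.g. Test=day 2; Launch=day 4; QA=day 1; Audit=day 4; Plan=day 3; Draft=day 2; Spec=day 1; Design=day 3) or day 2 (e.g. QA=day 2, Test=day 1, Plan=day 3, Launch=day 4, Spec=day 1, Design=day 3, Audit=day 4, Draft=day 2).

No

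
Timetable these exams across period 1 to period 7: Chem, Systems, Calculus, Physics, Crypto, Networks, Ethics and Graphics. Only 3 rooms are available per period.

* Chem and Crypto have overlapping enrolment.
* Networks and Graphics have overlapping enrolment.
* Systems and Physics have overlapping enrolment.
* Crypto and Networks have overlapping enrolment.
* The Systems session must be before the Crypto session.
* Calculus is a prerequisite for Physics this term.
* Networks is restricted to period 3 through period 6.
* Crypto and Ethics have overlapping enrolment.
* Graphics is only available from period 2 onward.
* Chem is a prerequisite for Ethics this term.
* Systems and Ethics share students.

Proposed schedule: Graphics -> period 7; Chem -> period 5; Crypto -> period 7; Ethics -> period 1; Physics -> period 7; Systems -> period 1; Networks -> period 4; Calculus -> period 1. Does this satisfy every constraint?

Systems and Physics have overlapping enrolment — holds.
Only 3 rooms are available per period — holds.
Calculus is a prerequisite for Physics this term — holds.
Chem and Crypto have overlapping enrolment — holds.
Chem is a prerequisite for Ethics this term — violated.
Graphics is only available from period 2 onward — holds.
Networks is restricted to period 3 through period 6 — holds.
Crypto and Networks have overlapping enrolment — holds.
Networks and Graphics have overlapping enrolment — holds.
Systems and Ethics share students — violated.
The Systems session must be before the Crypto session — holds.
Crypto and Ethics have overlapping enrolment — holds.

Invalid. Systems and Ethics share students.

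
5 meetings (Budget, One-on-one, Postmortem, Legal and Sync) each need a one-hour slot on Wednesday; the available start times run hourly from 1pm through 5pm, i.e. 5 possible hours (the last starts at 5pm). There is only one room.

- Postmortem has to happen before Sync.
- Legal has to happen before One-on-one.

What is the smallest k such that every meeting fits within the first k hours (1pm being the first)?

The precedence chain requires at least 2 distinct hours.
With at most 1 per hour and 5 meetings, at least 5 hours are needed.
5 works (last occupied hour: 5pm): for example Legal -> 1pm, One-on-one -> 2pm, Budget -> 5pm, Sync -> 4pm, Postmortem -> 3pm.

5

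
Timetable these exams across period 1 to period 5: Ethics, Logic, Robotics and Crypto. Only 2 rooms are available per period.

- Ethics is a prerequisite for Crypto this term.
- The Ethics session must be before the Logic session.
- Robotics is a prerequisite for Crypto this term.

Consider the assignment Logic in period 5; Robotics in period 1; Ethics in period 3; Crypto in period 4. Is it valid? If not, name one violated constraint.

Yes

Robotics is a prerequisite for Crypto this term — holds.
The Ethics session must be before the Logic session — holds.
Only 2 rooms are available per period — holds.
Ethics is a prerequisite for Crypto this term — holds.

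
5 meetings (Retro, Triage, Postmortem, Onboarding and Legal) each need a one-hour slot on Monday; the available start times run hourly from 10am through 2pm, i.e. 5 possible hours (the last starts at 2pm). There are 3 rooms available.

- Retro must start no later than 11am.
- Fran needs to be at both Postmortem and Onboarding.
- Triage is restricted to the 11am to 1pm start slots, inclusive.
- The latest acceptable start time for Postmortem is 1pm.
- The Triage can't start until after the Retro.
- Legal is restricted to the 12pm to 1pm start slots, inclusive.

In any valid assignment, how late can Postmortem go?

Postmortem's own window allows nothing later than 1pm.
Postmortem at 1pm is achievable: Retro -> 10am, Postmortem -> 1pm, Onboarding -> 10am, Triage -> 11am, Legal -> 12pm.

1pm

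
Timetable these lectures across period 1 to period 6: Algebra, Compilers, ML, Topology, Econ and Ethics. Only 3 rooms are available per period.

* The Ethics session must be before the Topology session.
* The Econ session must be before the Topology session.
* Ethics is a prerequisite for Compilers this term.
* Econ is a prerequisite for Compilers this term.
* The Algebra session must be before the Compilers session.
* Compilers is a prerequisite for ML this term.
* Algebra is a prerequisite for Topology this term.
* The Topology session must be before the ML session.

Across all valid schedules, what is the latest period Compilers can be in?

period 5

Precedence pushes Compilers to at least period 2; downstream work caps Compilers at period 5.
Compilers at period 5 is achievable: Topology=period 2; Compilers=period 5; ML=period 6; Econ=period 1; Algebra=period 1; Ethics=period 1.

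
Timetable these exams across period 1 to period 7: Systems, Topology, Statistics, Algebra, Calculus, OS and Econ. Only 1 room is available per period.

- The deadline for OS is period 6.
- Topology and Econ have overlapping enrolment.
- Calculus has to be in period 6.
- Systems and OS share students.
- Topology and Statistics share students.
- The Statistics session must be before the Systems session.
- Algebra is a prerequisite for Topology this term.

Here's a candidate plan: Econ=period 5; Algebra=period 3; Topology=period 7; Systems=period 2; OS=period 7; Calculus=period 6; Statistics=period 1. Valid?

No. The deadline for OS is period 6 is not satisfied.

Algebra is a prerequisite for Topology this term — holds.
Topology and Statistics share students — holds.
Topology and Econ have overlapping enrolment — holds.
The Statistics session must be before the Systems session — holds.
The deadline for OS is period 6 — violated.
Systems and OS share students — holds.
Only 1 room is available per period — violated.
Calculus has to be in period 6 — holds.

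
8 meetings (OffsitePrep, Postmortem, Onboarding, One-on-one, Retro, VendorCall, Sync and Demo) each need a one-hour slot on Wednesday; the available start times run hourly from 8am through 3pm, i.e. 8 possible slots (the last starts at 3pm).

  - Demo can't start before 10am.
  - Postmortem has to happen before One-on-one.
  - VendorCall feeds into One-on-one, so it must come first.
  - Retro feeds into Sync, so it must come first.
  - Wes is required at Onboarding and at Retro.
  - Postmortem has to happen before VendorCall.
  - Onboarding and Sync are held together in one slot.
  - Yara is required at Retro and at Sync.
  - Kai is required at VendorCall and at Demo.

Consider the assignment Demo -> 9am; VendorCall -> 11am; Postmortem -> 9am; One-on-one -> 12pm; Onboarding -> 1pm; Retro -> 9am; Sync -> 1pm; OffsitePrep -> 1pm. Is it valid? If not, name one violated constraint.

Retro feeds into Sync, so it must come first — holds.
Yara is required at Retro and at Sync — holds.
Postmortem has to happen before One-on-one — holds.
Onboarding and Sync are held together in one slot — holds.
Demo can't start before 10am — violated.
VendorCall feeds into One-on-one, so it must come first — holds.
Wes is required at Onboarding and at Retro — holds.
Postmortem has to happen before VendorCall — holds.
Kai is required at VendorCall and at Demo — holds.

Invalid. Demo can't start before 10am.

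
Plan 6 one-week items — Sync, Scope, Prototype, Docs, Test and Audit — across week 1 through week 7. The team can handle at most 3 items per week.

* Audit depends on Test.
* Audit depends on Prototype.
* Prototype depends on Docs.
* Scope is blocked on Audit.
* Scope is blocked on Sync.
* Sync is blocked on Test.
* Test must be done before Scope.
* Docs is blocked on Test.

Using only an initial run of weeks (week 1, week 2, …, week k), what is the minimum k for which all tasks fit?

The precedence chain requires at least 5 distinct weeks.
With at most 3 per week and 6 tasks, at least 2 weeks are needed.
5 works (last occupied week: week 5): for example Prototype=week 3, Audit=week 4, Test=week 1, Sync=week 2, Docs=week 2, Scope=week 5.

5 weeks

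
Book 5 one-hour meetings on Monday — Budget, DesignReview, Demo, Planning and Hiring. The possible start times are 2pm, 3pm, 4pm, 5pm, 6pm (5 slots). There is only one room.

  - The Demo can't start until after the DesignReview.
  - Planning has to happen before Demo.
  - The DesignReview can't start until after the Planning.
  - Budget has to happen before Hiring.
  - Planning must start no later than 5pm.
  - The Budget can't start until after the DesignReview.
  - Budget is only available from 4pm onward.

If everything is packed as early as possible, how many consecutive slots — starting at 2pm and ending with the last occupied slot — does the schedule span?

The precedence chain requires at least 4 distinct slots.
With at most 1 per slot and 5 meetings, at least 5 slots are needed.
5 works (last occupied slot: 6pm): for example Planning -> 2pm, Budget -> 4pm, Demo -> 5pm, DesignReview -> 3pm, Hiring -> 6pm.

5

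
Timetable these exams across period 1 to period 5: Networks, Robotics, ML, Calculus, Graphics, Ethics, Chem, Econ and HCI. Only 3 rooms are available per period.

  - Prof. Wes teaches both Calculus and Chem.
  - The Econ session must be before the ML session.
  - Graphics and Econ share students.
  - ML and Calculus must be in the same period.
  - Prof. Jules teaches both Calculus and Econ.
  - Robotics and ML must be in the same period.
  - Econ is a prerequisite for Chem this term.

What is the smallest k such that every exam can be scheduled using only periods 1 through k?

The precedence chain requires at least 2 distinct periods.
With at most 3 per period and 9 exams, at least 3 periods are needed.
3 works (last occupied period: period 3): for example Graphics=period 3, Networks=period 1, Calculus=period 2, Robotics=period 2, Chem=period 3, Ethics=period 1, HCI=period 3, ML=period 2, Econ=period 1.

3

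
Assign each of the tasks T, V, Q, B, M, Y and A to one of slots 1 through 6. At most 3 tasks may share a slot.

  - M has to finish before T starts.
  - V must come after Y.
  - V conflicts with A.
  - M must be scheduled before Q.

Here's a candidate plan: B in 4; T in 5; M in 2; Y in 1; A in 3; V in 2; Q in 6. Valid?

V conflicts with A — holds.
At most 3 tasks may share a slot — holds.
M must be scheduled before Q — holds.
V must come after Y — holds.
M has to finish before T starts — holds.

Valid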